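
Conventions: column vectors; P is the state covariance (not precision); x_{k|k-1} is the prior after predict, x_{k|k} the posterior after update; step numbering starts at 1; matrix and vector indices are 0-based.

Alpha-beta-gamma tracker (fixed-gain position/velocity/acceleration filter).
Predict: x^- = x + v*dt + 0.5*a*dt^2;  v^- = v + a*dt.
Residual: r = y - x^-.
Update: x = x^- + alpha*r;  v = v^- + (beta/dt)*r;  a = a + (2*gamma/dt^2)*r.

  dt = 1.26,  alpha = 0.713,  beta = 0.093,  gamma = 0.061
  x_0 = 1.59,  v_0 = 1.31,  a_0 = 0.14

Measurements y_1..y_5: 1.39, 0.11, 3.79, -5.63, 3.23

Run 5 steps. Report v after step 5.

v_post = -0.7619

step 1: x_pred=3.3517  r=-1.9617  x^+=1.9530  v^+=1.3416  a^+=-0.0108
step 2: x_pred=3.6349  r=-3.5249  x^+=1.1216  v^+=1.0679  a^+=-0.2816
step 3: x_pred=2.2436  r=1.5464  x^+=3.3462  v^+=0.8272  a^+=-0.1628
step 4: x_pred=4.2592  r=-9.8892  x^+=-2.7918  v^+=-0.1079  a^+=-0.9227
step 5: x_pred=-3.6602  r=6.8902  x^+=1.2525  v^+=-0.7619  a^+=-0.3933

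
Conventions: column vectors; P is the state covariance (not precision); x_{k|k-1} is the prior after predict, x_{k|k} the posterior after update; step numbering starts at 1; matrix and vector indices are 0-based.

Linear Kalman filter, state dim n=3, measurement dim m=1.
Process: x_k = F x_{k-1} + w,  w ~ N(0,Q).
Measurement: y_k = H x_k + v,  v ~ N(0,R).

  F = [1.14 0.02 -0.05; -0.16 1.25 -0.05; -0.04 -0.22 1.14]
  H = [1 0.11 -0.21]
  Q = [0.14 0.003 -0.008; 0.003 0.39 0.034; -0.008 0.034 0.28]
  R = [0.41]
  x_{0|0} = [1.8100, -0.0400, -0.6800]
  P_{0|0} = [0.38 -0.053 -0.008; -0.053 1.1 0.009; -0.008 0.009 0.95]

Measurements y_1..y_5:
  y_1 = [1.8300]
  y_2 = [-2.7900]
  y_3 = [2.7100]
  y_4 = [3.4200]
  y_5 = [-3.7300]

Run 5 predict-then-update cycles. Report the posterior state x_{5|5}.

x_post = [1.1538, -9.7767, 6.2224]

step 1: x^-=[2.0966, -0.3056, -0.8388]  P^-=[0.6351 -0.1120 -0.0811; -0.1120 2.1408 -0.3051; -0.0811 -0.3051 1.5638]  S=[1.1635]  K=[0.5499; 0.1612; -0.3808]  nu=[-0.4091]  x^+=[1.8716, -0.3716, -0.6830]  P^+=[0.2833 -0.2151 0.1625; -0.2151 2.1106 -0.2336; 0.1625 -0.2336 1.3951]
step 2: x^-=[2.1604, -0.7298, -0.7718]  P^-=[0.4846 -0.2914 0.1481; -0.2914 3.8163 -0.9858; 0.1481 -0.9858 2.2942]  S=[0.9612]  K=[0.4385; 0.3489; -0.4600]  nu=[-5.0321]  x^+=[-0.0461, -2.4857, 1.5430]  P^+=[0.2998 -0.4385 0.3419; -0.4385 3.6993 -0.8315; 0.3419 -0.8315 2.0908]
step 3: x^-=[-0.1794, -3.1769, 2.3077]  P^-=[0.4790 -0.5413 0.3702; -0.5413 6.4679 -2.3498; 0.3702 -2.3498 3.5549]  S=[0.9581]  K=[0.3567; 0.6926; -0.6626]  nu=[3.7234]  x^+=[1.1488, -0.5979, -0.1596]  P^+=[0.3571 -0.7780 0.5966; -0.7780 6.0083 -1.9101; 0.5966 -1.9101 3.1342]
step 4: x^-=[1.3057, -0.9232, -0.0964]  P^-=[0.5147 -0.9183 0.6784; -0.9183 10.3544 -4.6336; 0.6784 -4.6336 5.5346]  S=[1.0212]  K=[0.2656; 1.1690; -0.9730]  nu=[2.1957]  x^+=[1.8888, 1.6435, -2.2327]  P^+=[0.4427 -1.2353 0.9423; -1.2353 8.9589 -3.4721; 0.9423 -3.4721 4.5679]
step 5: x^-=[2.2977, 1.8638, -2.9824]  P^-=[0.5735 -1.4244 1.0919; -1.4244 15.3542 -7.8248; 1.0919 -7.8248 8.2846]  S=[1.1241]  K=[0.1668; 1.6971; -1.3420]  nu=[-6.8591]  x^+=[1.1538, -9.7767, 6.2224]  P^+=[0.5422 -1.7426 1.3435; -1.7426 12.1166 -5.2646; 1.3435 -5.2646 6.2601]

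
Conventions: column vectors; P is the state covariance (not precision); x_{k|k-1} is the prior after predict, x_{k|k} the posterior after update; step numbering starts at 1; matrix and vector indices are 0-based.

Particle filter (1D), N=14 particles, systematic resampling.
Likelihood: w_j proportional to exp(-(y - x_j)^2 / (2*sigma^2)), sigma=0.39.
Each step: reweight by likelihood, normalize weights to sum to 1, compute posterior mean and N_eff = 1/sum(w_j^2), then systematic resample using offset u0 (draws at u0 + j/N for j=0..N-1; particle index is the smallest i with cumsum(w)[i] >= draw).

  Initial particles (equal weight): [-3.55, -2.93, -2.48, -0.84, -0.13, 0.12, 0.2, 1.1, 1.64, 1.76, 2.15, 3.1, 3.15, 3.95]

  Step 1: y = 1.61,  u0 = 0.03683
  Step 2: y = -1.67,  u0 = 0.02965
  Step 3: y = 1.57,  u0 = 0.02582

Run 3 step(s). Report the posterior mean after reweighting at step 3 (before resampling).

step 1: w=[0.0000, 0.0000, 0.0000, 0.0000, 0.0000, 0.0002, 0.0005, 0.1553, 0.3642, 0.3392, 0.1401, 0.0002, 0.0002, 0.0000]  mean=1.6677  Neff=3.4311  idx=[7, 7, 8, 8, 8, 8, 8, 9, 9, 9, 9, 9, 10, 10]
step 2: w=[0.5000, 0.5000, 0.0000, 0.0000, 0.0000, 0.0000, 0.0000, 0.0000, 0.0000, 0.0000, 0.0000, 0.0000, 0.0000, 0.0000]  mean=1.1000  Neff=2.0002  idx=[0, 0, 0, 0, 0, 0, 0, 1, 1, 1, 1, 1, 1, 1]
step 3: w=[0.0714, 0.0714, 0.0714, 0.0714, 0.0714, 0.0714, 0.0714, 0.0714, 0.0714, 0.0714, 0.0714, 0.0714, 0.0714, 0.0714]  mean=1.1000  Neff=14.0000  idx=[0, 1, 2, 3, 4, 5, 6, 7, 8, 9, 10, 11, 12, 13]

post_mean = 1.1000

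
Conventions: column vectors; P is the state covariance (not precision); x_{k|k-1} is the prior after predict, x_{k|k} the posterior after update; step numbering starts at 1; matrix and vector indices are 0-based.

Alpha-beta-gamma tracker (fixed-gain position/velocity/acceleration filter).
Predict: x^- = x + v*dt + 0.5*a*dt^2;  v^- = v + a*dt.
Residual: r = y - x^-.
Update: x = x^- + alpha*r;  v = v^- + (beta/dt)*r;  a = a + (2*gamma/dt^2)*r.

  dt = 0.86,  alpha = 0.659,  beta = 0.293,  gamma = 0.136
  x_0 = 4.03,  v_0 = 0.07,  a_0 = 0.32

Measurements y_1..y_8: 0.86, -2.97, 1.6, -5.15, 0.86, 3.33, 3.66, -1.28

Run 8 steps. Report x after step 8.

step 1: x_pred=4.2085  r=-3.3485  x^+=2.0019  v^+=-0.7956  a^+=-0.9115
step 2: x_pred=0.9805  r=-3.9505  x^+=-1.6229  v^+=-2.9254  a^+=-2.3644
step 3: x_pred=-5.0131  r=6.6131  x^+=-0.6551  v^+=-2.7057  a^+=0.0677
step 4: x_pred=-2.9569  r=-2.1931  x^+=-4.4022  v^+=-3.3947  a^+=-0.7388
step 5: x_pred=-7.5948  r=8.4548  x^+=-2.0231  v^+=-1.1495  a^+=2.3706
step 6: x_pred=-2.1350  r=5.4650  x^+=1.4664  v^+=2.7511  a^+=4.3804
step 7: x_pred=5.4523  r=-1.7923  x^+=4.2712  v^+=5.9077  a^+=3.7213
step 8: x_pred=10.7279  r=-12.0079  x^+=2.8147  v^+=5.0169  a^+=-0.6948

x_post = 2.8147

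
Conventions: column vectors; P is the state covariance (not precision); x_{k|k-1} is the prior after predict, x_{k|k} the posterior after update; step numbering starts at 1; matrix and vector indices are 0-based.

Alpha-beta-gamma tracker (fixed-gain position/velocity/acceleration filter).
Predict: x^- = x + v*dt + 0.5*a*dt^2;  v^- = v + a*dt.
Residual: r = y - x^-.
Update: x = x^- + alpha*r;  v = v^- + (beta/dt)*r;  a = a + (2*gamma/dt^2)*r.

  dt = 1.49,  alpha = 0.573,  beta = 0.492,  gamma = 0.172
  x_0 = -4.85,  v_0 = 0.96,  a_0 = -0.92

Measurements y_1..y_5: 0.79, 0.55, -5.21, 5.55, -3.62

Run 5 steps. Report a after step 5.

a_post = -0.4008

step 1: x_pred=-4.4408  r=5.2308  x^+=-1.4436  v^+=1.3164  a^+=-0.1095
step 2: x_pred=0.3964  r=0.1536  x^+=0.4844  v^+=1.2040  a^+=-0.0857
step 3: x_pred=2.1833  r=-7.3933  x^+=-2.0531  v^+=-1.3649  a^+=-1.2313
step 4: x_pred=-5.4536  r=11.0036  x^+=0.8515  v^+=0.4339  a^+=0.4737
step 5: x_pred=2.0238  r=-5.6438  x^+=-1.2101  v^+=-0.7239  a^+=-0.4008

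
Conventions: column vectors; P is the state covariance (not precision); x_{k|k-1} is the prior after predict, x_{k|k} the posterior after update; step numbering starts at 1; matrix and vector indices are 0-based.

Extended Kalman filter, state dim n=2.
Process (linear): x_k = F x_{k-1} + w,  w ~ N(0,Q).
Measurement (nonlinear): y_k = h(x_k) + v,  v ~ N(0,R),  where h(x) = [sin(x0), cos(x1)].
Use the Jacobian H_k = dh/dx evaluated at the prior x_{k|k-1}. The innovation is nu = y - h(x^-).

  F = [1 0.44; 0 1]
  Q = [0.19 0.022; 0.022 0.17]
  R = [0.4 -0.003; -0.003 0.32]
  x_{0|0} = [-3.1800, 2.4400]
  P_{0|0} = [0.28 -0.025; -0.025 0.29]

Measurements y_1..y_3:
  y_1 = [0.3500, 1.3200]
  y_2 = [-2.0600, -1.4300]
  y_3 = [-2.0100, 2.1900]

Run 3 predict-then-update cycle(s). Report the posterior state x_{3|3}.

step 1: x^-=[-2.1064, 2.4400]  P^-=[0.5041 0.1246; 0.1246 0.4600]  H_jac=[-0.5104 0.0000; 0.0000 -0.6454]  S=[0.5313 0.0380; 0.0380 0.5116]  K=[-0.4755 -0.1218; -0.0786 -0.5745]  nu=[1.2100, 2.0838]  x^+=[-2.9356, 1.1479]  P^+=[0.3720 0.0582; 0.0582 0.2844]
step 2: x^-=[-2.4306, 1.1479]  P^-=[0.6683 0.2053; 0.2053 0.4544]  H_jac=[-0.7577 0.0000; 0.0000 -0.9119]  S=[0.7837 0.1389; 0.1389 0.6979]  K=[-0.6205 -0.1448; -0.0967 -0.5745]  nu=[-1.4074, -1.8404]  x^+=[-1.2908, 2.3414]  P^+=[0.3270 0.0488; 0.0488 0.2013]
step 3: x^-=[-0.2606, 2.3414]  P^-=[0.5989 0.1594; 0.1594 0.3713]  H_jac=[0.9662 0.0000; 0.0000 -0.7175]  S=[0.9591 -0.1135; -0.1135 0.5111]  K=[0.5924 -0.0922; 0.1015 -0.4986]  nu=[-1.7524, 2.8866]  x^+=[-1.5647, 0.7241]  P^+=[0.2455 0.0436; 0.0436 0.2228]

x_post = [-1.5647, 0.7241]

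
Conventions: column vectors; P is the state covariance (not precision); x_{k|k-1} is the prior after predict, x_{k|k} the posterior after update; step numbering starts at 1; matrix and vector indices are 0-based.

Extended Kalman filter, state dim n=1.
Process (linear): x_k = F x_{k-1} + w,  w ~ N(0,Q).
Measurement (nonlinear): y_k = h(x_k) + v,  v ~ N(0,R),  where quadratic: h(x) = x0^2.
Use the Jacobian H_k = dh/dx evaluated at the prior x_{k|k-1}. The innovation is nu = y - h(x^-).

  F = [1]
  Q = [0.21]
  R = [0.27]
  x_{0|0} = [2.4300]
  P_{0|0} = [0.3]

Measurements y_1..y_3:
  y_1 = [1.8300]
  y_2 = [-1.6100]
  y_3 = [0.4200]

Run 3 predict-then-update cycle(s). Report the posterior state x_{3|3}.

x_post = [0.5447]

step 1: x^-=[2.4300]  P^-=[0.5100]  H_jac=[4.8600]  S=[12.3160]  K=[0.2013]  nu=[-4.0749]  x^+=[1.6099]  P^+=[0.0112]
step 2: x^-=[1.6099]  P^-=[0.2212]  H_jac=[3.2198]  S=[2.5631]  K=[0.2779]  nu=[-4.2019]  x^+=[0.4424]  P^+=[0.0233]
step 3: x^-=[0.4424]  P^-=[0.2333]  H_jac=[0.8848]  S=[0.4527]  K=[0.4560]  nu=[0.2243]  x^+=[0.5447]  P^+=[0.1392]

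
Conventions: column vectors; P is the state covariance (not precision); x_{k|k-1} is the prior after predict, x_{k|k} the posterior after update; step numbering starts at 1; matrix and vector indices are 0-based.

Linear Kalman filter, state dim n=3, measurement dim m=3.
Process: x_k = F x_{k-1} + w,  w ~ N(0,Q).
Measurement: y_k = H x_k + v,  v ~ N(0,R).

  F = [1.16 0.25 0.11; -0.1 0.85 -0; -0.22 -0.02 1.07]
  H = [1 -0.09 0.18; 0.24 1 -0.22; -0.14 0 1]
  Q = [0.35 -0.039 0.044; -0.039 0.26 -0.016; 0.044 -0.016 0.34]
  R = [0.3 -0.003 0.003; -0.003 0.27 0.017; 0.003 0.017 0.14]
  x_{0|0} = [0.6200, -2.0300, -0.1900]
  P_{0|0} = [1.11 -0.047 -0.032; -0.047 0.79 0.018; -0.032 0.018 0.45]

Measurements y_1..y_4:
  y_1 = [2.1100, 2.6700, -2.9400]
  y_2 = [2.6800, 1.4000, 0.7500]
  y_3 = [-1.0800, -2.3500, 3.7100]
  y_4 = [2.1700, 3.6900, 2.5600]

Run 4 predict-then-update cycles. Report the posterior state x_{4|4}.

step 1: x^-=[0.1908, -1.7875, -0.2991]  P^-=[1.8640 -0.0430 -0.2208; -0.0430 0.8499 0.0235; -0.2208 0.0235 0.9231]  S=[2.1283 0.3329 -0.3096; 0.3329 1.2642 -0.2790; -0.3096 -0.2790 1.1615]  K=[0.8176 0.1051 -0.1715; -0.1453 0.7342 0.1630; 0.0997 -0.0244 0.8421]  nu=[1.8122, 4.3459, -2.6142]  x^+=[2.5775, 0.7139, -2.4259]  P^+=[0.2391 -0.0314 0.0137; -0.0314 0.2157 0.0305; 0.0137 0.0305 0.1197]
step 2: x^-=[2.9015, 0.3490, -3.1770]  P^-=[0.6737 -0.0484 0.0232; -0.0484 0.4236 0.0177; 0.0232 0.0177 0.4807]  S=[1.0092 0.0536 0.0156; 0.0536 0.7222 -0.0807; 0.0156 -0.0807 0.6274]  K=[0.6733 0.0866 -0.1190; -0.1155 0.5867 0.1173; 0.0975 -0.0373 0.7538]  nu=[0.3818, -0.3443, 4.3332]  x^+=[2.6131, 0.6110, 0.1392]  P^+=[0.1966 -0.0247 0.0144; -0.0247 0.1716 0.0226; 0.0144 0.0226 0.1072]
step 3: x^-=[3.1993, 0.2580, -0.4381]  P^-=[0.6171 -0.0471 0.0310; -0.0471 0.3902 0.0090; 0.0310 0.0090 0.4644]  S=[0.9546 0.0418 0.0290; 0.0418 0.6884 -0.0819; 0.0290 -0.0819 0.6078]  K=[0.6564 0.0837 -0.1112; -0.1125 0.5672 0.1074; 0.0983 -0.0417 0.7466]  nu=[-4.1772, -3.4722, 4.5960]  x^+=[-0.3444, -0.7473, 2.7272]  P^+=[0.1915 -0.0240 0.0146; -0.0240 0.1657 0.0210; 0.0146 0.0210 0.1062]
step 4: x^-=[-0.2863, -0.6008, 3.0088]  P^-=[0.6103 -0.0473 0.0320; -0.0473 0.3857 0.0074; 0.0320 0.0074 0.4629]  S=[0.9483 0.0400 0.0309; 0.0400 0.6839 -0.0827; 0.0309 -0.0827 0.6059]  K=[0.6543 0.0832 -0.1101; -0.1123 0.5643 0.1058; 0.0985 -0.0425 0.7458]  nu=[1.8606, 5.0214, -0.4889]  x^+=[1.4026, 1.9723, 2.6141]  P^+=[0.1909 -0.0240 0.0147; -0.0240 0.1648 0.0207; 0.0147 0.0207 0.1060]

x_post = [1.4026, 1.9723, 2.6141]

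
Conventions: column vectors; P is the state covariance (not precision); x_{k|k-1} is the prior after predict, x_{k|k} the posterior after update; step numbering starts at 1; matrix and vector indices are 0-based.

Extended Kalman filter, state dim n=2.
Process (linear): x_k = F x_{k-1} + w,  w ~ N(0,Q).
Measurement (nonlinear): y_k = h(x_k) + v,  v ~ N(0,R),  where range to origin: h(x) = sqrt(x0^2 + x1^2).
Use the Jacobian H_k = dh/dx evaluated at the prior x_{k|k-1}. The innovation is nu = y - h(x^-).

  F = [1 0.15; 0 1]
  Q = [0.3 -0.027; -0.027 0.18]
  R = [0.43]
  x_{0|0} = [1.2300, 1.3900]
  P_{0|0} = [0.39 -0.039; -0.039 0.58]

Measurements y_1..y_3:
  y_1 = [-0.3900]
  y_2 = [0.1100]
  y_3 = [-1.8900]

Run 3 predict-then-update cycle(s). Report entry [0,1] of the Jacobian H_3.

H_jac[0,1] = 0.5919

step 1: x^-=[1.4385, 1.3900]  P^-=[0.6913 0.0210; 0.0210 0.7600]  H_jac=[0.7191 0.6949]  S=[1.1755]  K=[0.4354; 0.4621]  nu=[-2.3903]  x^+=[0.3978, 0.2854]  P^+=[0.4685 -0.2155; -0.2155 0.5090]
step 2: x^-=[0.4406, 0.2854]  P^-=[0.7154 -0.1661; -0.1661 0.6890]  H_jac=[0.8393 0.5436]  S=[0.9859]  K=[0.5174; 0.2384]  nu=[-0.4150]  x^+=[0.2259, 0.1864]  P^+=[0.4514 -0.2878; -0.2878 0.6329]
step 3: x^-=[0.2539, 0.1864]  P^-=[0.6793 -0.2198; -0.2198 0.8129]  H_jac=[0.8060 0.5919]  S=[0.9464]  K=[0.4411; 0.3212]  nu=[-2.2050]  x^+=[-0.7187, -0.5217]  P^+=[0.4952 -0.3539; -0.3539 0.7153]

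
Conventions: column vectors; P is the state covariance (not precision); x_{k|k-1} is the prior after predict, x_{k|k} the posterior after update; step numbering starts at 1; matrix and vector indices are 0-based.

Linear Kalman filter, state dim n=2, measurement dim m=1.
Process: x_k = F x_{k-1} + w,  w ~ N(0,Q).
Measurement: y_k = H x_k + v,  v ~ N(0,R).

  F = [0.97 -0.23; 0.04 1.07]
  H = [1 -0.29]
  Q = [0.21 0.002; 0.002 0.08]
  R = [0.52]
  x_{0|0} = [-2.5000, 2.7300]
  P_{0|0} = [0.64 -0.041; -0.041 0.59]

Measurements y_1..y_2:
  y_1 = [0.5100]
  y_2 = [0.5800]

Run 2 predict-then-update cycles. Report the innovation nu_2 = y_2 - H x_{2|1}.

step 1: x^-=[-3.0529, 2.8211]  P^-=[0.8617 -0.1605; -0.1605 0.7530]  S=[1.5381]  K=[0.5905; -0.2463]  nu=[4.3810]  x^+=[-0.4660, 1.7418]  P^+=[0.3254 0.0632; 0.0632 0.6597]
step 2: x^-=[-0.8526, 1.8451]  P^-=[0.5228 -0.0827; -0.0827 0.8412]  S=[1.1616]  K=[0.4708; -0.2812]  nu=[1.9677]  x^+=[0.0737, 1.2918]  P^+=[0.2654 0.0711; 0.0711 0.7493]

innov = [1.9677]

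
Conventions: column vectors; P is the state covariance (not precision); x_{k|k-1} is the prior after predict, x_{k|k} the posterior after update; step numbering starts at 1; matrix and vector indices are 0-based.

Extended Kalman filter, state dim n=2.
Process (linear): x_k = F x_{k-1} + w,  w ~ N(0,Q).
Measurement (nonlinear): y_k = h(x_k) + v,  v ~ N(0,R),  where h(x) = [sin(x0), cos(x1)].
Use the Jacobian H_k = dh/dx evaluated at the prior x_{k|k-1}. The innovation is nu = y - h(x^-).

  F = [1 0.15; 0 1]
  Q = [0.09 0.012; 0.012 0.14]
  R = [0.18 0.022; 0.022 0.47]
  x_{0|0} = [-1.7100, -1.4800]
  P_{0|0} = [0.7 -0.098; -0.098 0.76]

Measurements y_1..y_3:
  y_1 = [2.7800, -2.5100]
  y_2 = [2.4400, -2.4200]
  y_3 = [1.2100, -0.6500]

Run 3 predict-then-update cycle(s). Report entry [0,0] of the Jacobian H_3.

H_jac[0,0] = 0.0517

step 1: x^-=[-1.9320, -1.4800]  P^-=[0.7777 0.0280; 0.0280 0.9000]  H_jac=[-0.3534 0.0000; 0.0000 0.9959]  S=[0.2771 0.0121; 0.0121 1.3626]  K=[-0.9930 0.0293; -0.0646 0.6584]  nu=[3.7155, -2.6007]  x^+=[-5.6978, -3.4320]  P^+=[0.5040 -0.0081; -0.0081 0.3093]
step 2: x^-=[-6.2126, -3.4320]  P^-=[0.5985 0.0503; 0.0503 0.4493]  H_jac=[0.9975 0.0000; 0.0000 -0.2864]  S=[0.7755 0.0076; 0.0076 0.5068]  K=[0.7702 -0.0400; 0.0672 -0.2549]  nu=[2.3695, -1.4619]  x^+=[-4.3291, -2.9002]  P^+=[0.1381 0.0065; 0.0065 0.4131]
step 3: x^-=[-4.7642, -2.9002]  P^-=[0.2393 0.0805; 0.0805 0.5531]  H_jac=[0.0517 0.0000; 0.0000 0.2390]  S=[0.1806 0.0230; 0.0230 0.5016]  K=[0.0641 0.0354; -0.0106 0.2641]  nu=[0.2113, 0.3210]  x^+=[-4.7393, -2.8177]  P^+=[0.2379 0.0755; 0.0755 0.5183]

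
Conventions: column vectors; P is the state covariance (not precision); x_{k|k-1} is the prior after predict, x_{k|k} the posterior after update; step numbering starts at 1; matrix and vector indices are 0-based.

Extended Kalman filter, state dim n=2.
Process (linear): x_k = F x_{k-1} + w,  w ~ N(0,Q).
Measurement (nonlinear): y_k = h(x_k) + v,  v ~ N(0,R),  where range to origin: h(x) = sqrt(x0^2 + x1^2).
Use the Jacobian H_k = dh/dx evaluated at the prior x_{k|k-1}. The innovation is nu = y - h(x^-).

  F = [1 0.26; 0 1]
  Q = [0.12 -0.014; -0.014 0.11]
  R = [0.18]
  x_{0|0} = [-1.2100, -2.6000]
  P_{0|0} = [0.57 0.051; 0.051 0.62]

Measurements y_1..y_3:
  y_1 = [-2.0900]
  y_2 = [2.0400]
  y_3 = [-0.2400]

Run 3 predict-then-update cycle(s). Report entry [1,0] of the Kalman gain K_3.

K[1,0] = 0.2569

step 1: x^-=[-1.8860, -2.6000]  P^-=[0.7584 0.1982; 0.1982 0.7300]  H_jac=[-0.5872 -0.8095]  S=[1.1082]  K=[-0.5466; -0.6382]  nu=[-5.3020]  x^+=[1.0122, 0.7839]  P^+=[0.4273 -0.1884; -0.1884 0.2786]
step 2: x^-=[1.2160, 0.7839]  P^-=[0.4682 -0.1300; -0.1300 0.3886]  H_jac=[0.8405 0.5418]  S=[0.5064]  K=[0.6379; 0.2000]  nu=[0.5933]  x^+=[1.5944, 0.9025]  P^+=[0.2621 -0.1946; -0.1946 0.3683]
step 3: x^-=[1.8291, 0.9025]  P^-=[0.3058 -0.1128; -0.1128 0.4783]  H_jac=[0.8968 0.4425]  S=[0.4300]  K=[0.5216; 0.2569]  nu=[-2.2797]  x^+=[0.6401, 0.3169]  P^+=[0.1888 -0.1705; -0.1705 0.4500]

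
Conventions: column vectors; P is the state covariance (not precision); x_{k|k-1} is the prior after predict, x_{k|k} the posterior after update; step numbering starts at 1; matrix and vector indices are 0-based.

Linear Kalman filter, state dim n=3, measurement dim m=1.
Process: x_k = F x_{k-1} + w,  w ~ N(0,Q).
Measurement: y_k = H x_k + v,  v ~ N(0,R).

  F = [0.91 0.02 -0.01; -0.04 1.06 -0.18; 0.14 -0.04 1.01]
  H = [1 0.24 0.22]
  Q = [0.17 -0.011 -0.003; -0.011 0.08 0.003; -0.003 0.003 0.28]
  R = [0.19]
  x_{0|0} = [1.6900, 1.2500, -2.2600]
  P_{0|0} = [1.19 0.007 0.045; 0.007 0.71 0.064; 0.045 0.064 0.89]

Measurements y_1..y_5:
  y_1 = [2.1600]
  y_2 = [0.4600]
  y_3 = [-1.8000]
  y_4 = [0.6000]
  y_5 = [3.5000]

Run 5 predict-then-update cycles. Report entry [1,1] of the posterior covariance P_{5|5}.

P_post[1,1] = 2.9584

step 1: x^-=[1.5855, 1.6642, -2.0960]  P^-=[1.1552 -0.0392 0.1814; -0.0392 0.8841 -0.1285; 0.1814 -0.1285 1.2198]  S=[1.5026]  K=[0.7891; 0.0963; 0.2788]  nu=[0.6362]  x^+=[2.0875, 1.7255, -1.9186]  P^+=[0.2196 -0.1534 -0.1492; -0.1534 0.8702 -0.1688; -0.1492 -0.1688 1.1030]
step 2: x^-=[1.9534, 2.0909, -1.7146]  P^-=[0.3495 -0.1196 -0.1221; -0.1196 1.1691 -0.4309; -0.1221 -0.4309 1.3841]  S=[0.5172]  K=[0.5683; 0.1279; 0.1528]  nu=[-1.6180]  x^+=[1.0339, 1.8839, -1.9617]  P^+=[0.1824 -0.1572 -0.1670; -0.1572 1.1607 -0.4410; -0.1670 -0.4410 1.3720]
step 3: x^-=[0.9981, 2.3086, -1.9120]  P^-=[0.3192 -0.1086 -0.1516; -0.1086 1.6081 -0.7846; -0.1516 -0.7846 1.6752]  S=[0.4812]  K=[0.5398; 0.2177; 0.0596]  nu=[-2.9316]  x^+=[-0.5844, 1.6704, -2.0866]  P^+=[0.1789 -0.1651 -0.1671; -0.1651 1.5853 -0.7908; -0.1671 -0.7908 1.6735]
step 4: x^-=[-0.4775, 2.1696, -2.2561]  P^-=[0.3163 -0.1015 -0.1624; -0.1015 2.2291 -1.2356; -0.1624 -1.2356 2.0116]  S=[0.4814]  K=[0.5323; 0.3357; -0.0341]  nu=[1.0532]  x^+=[0.0830, 2.5232, -2.2919]  P^+=[0.1799 -0.1875 -0.1537; -0.1875 2.1748 -1.2301; -0.1537 -1.2301 2.0111]
step 5: x^-=[0.1489, 3.0838, -2.4042]  P^-=[0.3165 -0.1060 -0.1622; -0.1060 3.0721 -1.7997; -0.1622 -1.7997 2.3965]  S=[0.4872]  K=[0.5243; 0.4831; -0.1373]  nu=[3.1399]  x^+=[1.7951, 4.6008, -2.8352]  P^+=[0.1826 -0.2294 -0.1271; -0.2294 2.9584 -1.7674; -0.1271 -1.7674 2.3874]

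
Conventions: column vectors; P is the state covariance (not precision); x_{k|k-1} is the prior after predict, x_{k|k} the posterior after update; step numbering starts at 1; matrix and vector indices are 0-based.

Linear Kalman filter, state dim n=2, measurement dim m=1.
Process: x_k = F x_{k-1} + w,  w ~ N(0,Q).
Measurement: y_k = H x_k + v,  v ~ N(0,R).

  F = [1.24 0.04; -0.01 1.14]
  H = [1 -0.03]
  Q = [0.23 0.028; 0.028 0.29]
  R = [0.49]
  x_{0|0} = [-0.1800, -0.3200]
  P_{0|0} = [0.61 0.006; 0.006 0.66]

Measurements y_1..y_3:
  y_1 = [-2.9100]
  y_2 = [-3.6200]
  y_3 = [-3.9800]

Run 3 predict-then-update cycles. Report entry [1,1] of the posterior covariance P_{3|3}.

P_post[1,1] = 2.5762

step 1: x^-=[-0.2360, -0.3630]  P^-=[1.1696 0.0590; 0.0590 1.1477]  S=[1.6571]  K=[0.7047; 0.0148]  nu=[-2.6849]  x^+=[-2.1282, -0.4028]  P^+=[0.3466 0.0417; 0.0417 1.1473]
step 2: x^-=[-2.6550, -0.4379]  P^-=[0.7689 0.1349; 0.1349 1.7801]  S=[1.2524]  K=[0.6107; 0.0651]  nu=[-0.9781]  x^+=[-3.2524, -0.5016]  P^+=[0.3018 0.0851; 0.0851 1.7748]
step 3: x^-=[-4.0530, -0.5393]  P^-=[0.7053 0.2255; 0.2255 2.5946]  S=[1.1841]  K=[0.5899; 0.1247]  nu=[0.0568]  x^+=[-4.0195, -0.5322]  P^+=[0.2932 0.1384; 0.1384 2.5762]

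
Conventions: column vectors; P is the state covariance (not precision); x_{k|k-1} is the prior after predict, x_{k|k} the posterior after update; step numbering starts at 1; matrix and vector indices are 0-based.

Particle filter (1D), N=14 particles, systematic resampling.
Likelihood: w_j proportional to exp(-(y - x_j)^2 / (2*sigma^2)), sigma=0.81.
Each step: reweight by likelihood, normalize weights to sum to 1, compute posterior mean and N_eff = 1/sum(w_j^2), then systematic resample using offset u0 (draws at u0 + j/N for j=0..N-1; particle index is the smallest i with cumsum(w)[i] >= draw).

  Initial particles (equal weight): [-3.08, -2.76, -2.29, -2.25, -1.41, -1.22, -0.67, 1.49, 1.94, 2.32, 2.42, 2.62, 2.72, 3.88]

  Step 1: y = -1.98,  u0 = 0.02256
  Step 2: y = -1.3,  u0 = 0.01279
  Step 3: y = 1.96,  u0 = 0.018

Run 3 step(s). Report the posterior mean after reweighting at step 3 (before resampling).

post_mean = -0.8463

step 1: w=[0.0865, 0.1368, 0.2022, 0.2058, 0.1698, 0.1401, 0.0588, 0.0000, 0.0000, 0.0000, 0.0000, 0.0000, 0.0000, 0.0000]  mean=-2.0197  Neff=6.1983  idx=[0, 1, 1, 2, 2, 2, 3, 3, 3, 4, 4, 5, 5, 6]
step 2: w=[0.0110, 0.0243, 0.0243, 0.0583, 0.0583, 0.0583, 0.0619, 0.0619, 0.0619, 0.1220, 0.1220, 0.1225, 0.1225, 0.0910]  mean=-1.6899  Neff=10.9861  idx=[1, 3, 4, 5, 7, 8, 9, 9, 10, 10, 11, 12, 12, 13]
step 3: w=[0.0000, 0.0001, 0.0001, 0.0001, 0.0002, 0.0002, 0.0242, 0.0242, 0.0242, 0.0242, 0.0626, 0.0626, 0.0626, 0.7145]  mean=-0.8463  Neff=1.9062  idx=[6, 9, 11, 12, 13, 13, 13, 13, 13, 13, 13, 13, 13, 13]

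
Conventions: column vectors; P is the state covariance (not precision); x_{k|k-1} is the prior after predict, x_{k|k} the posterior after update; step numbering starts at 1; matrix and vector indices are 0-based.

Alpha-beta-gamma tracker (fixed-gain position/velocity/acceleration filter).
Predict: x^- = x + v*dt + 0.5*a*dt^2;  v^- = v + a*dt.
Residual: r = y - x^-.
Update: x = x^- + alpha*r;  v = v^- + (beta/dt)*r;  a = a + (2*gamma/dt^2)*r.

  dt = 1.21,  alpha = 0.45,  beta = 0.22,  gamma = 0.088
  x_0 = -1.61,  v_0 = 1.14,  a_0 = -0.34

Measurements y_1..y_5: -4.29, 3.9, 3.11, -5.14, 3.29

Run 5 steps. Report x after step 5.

step 1: x_pred=-0.4795  r=-3.8105  x^+=-2.1942  v^+=0.0358  a^+=-0.7981
step 2: x_pred=-2.7351  r=6.6351  x^+=0.2507  v^+=0.2765  a^+=-0.0004
step 3: x_pred=0.5849  r=2.5251  x^+=1.7212  v^+=0.7351  a^+=0.3031
step 4: x_pred=2.8325  r=-7.9725  x^+=-0.7551  v^+=-0.3477  a^+=-0.6553
step 5: x_pred=-1.6556  r=4.9456  x^+=0.5699  v^+=-0.2414  a^+=-0.0608

x_post = 0.5699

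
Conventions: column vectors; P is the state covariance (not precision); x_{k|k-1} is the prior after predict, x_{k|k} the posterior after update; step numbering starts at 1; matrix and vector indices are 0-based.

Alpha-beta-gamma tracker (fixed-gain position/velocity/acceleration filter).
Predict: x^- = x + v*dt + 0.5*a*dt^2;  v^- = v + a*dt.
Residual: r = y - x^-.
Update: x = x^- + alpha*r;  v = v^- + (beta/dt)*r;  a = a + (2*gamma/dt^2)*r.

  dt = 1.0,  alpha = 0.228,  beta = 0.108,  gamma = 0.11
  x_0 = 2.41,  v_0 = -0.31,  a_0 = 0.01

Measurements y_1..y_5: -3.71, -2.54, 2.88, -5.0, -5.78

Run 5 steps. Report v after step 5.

v_post = -2.6923

step 1: x_pred=2.1050  r=-5.8150  x^+=0.7792  v^+=-0.9280  a^+=-1.2693
step 2: x_pred=-0.7835  r=-1.7565  x^+=-1.1840  v^+=-2.3870  a^+=-1.6557
step 3: x_pred=-4.3989  r=7.2789  x^+=-2.7393  v^+=-3.2566  a^+=-0.0544
step 4: x_pred=-6.0231  r=1.0231  x^+=-5.7898  v^+=-3.2005  a^+=0.1707
step 5: x_pred=-8.9050  r=3.1250  x^+=-8.1925  v^+=-2.6923  a^+=0.8582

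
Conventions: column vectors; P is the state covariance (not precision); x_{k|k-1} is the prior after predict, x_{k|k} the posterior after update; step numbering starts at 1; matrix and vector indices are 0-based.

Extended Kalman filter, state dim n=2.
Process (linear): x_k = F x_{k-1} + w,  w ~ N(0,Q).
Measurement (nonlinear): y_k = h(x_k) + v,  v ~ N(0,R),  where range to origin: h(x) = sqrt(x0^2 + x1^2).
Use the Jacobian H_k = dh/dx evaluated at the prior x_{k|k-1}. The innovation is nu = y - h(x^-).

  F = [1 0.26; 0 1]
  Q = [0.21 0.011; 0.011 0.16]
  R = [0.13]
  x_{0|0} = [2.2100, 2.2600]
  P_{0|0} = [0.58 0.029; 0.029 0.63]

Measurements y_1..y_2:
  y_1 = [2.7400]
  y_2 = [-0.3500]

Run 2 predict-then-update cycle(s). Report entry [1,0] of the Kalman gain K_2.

step 1: x^-=[2.7976, 2.2600]  P^-=[0.8477 0.2038; 0.2038 0.7900]  H_jac=[0.7779 0.6284]  S=[1.1541]  K=[0.6823; 0.5675]  nu=[-0.8564]  x^+=[2.2133, 1.7740]  P^+=[0.3104 -0.2431; -0.2431 0.4183]
step 2: x^-=[2.6745, 1.7740]  P^-=[0.4223 -0.1233; -0.1233 0.5783]  H_jac=[0.8333 0.5528]  S=[0.4863]  K=[0.5834; 0.4460]  nu=[-3.5594]  x^+=[0.5980, 0.1866]  P^+=[0.2567 -0.2499; -0.2499 0.4816]

K[1,0] = 0.4460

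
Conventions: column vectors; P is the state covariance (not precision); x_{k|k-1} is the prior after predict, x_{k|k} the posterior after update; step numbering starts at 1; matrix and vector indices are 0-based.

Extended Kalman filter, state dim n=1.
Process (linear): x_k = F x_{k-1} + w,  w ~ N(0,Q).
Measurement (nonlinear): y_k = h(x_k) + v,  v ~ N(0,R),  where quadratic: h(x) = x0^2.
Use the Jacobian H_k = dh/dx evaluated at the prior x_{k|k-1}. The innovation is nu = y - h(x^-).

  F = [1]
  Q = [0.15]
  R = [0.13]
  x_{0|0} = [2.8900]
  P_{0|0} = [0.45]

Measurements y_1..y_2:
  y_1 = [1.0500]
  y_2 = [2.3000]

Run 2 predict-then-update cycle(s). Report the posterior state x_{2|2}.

x_post = [1.5292]

step 1: x^-=[2.8900]  P^-=[0.6000]  H_jac=[5.7800]  S=[20.1750]  K=[0.1719]  nu=[-7.3021]  x^+=[1.6348]  P^+=[0.0039]
step 2: x^-=[1.6348]  P^-=[0.1539]  H_jac=[3.2696]  S=[1.7749]  K=[0.2834]  nu=[-0.3726]  x^+=[1.5292]  P^+=[0.0113]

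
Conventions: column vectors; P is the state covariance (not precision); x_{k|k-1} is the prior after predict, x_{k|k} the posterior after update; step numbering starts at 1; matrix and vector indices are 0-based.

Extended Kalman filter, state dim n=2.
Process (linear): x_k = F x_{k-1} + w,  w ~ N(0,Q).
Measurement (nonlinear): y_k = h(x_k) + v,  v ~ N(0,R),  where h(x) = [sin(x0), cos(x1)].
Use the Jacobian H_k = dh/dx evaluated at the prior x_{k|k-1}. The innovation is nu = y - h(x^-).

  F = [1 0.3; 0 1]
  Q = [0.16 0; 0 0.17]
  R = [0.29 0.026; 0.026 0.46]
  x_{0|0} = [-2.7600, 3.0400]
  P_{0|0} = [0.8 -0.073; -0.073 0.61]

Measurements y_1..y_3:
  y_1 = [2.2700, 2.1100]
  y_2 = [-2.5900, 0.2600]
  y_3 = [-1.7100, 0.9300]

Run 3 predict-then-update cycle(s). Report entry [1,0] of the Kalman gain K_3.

K[1,0] = 0.1414

step 1: x^-=[-1.8480, 3.0400]  P^-=[0.9711 0.1100; 0.1100 0.7800]  H_jac=[-0.2737 0.0000; 0.0000 -0.1014]  S=[0.3627 0.0291; 0.0291 0.4680]  K=[-0.7344 0.0218; -0.0698 -0.1647]  nu=[3.2318, 3.1048]  x^+=[-4.1539, 2.3031]  P^+=[0.7762 0.0896; 0.0896 0.7649]
step 2: x^-=[-3.4630, 2.3031]  P^-=[1.0588 0.3191; 0.3191 0.9349]  H_jac=[-0.9488 0.0000; 0.0000 -0.7436]  S=[1.2431 0.2511; 0.2511 0.9770]  K=[-0.8006 -0.0371; -0.1052 -0.6845]  nu=[-2.9059, 0.9286]  x^+=[-1.1709, 1.9733]  P^+=[0.2457 0.0509; 0.0509 0.4271]
step 3: x^-=[-0.5790, 1.9733]  P^-=[0.4747 0.1791; 0.1791 0.5971]  H_jac=[0.8370 0.0000; 0.0000 -0.9201]  S=[0.6226 -0.1119; -0.1119 0.9655]  K=[0.6205 -0.0987; 0.1414 -0.5526]  nu=[-1.1628, 1.3217]  x^+=[-1.4310, 1.0784]  P^+=[0.2119 0.0318; 0.0318 0.2723]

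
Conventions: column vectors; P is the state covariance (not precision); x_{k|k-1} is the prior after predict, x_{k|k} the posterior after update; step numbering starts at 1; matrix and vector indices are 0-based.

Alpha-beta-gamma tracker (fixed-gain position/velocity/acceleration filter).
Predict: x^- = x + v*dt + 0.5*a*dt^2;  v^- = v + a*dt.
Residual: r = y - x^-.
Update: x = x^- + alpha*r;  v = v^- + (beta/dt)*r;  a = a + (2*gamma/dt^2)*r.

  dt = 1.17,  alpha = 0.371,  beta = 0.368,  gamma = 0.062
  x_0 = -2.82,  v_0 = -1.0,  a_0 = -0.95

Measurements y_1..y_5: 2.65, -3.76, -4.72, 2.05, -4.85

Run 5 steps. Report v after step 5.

v_post = -0.0294

step 1: x_pred=-4.6402  r=7.2902  x^+=-1.9356  v^+=0.1815  a^+=-0.2896
step 2: x_pred=-1.9214  r=-1.8386  x^+=-2.6035  v^+=-0.7356  a^+=-0.4562
step 3: x_pred=-3.7765  r=-0.9435  x^+=-4.1265  v^+=-1.5661  a^+=-0.5416
step 4: x_pred=-6.3296  r=8.3796  x^+=-3.2208  v^+=0.4358  a^+=0.2174
step 5: x_pred=-2.5621  r=-2.2879  x^+=-3.4109  v^+=-0.0294  a^+=0.0102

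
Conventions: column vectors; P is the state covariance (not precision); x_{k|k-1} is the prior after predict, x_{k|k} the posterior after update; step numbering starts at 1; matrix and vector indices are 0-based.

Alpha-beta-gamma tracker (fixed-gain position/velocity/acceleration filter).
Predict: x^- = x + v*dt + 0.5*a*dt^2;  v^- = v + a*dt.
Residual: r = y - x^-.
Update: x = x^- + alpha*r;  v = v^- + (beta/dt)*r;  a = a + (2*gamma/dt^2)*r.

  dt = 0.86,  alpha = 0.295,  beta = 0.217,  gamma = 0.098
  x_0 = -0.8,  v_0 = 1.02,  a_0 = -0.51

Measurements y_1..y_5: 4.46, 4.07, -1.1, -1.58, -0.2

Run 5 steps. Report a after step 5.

step 1: x_pred=-0.1114  r=4.5714  x^+=1.2372  v^+=1.7349  a^+=0.7015
step 2: x_pred=2.9886  r=1.0814  x^+=3.3076  v^+=2.6110  a^+=0.9880
step 3: x_pred=5.9184  r=-7.0184  x^+=3.8480  v^+=1.6898  a^+=-0.8719
step 4: x_pred=4.9788  r=-6.5588  x^+=3.0440  v^+=-0.7150  a^+=-2.6100
step 5: x_pred=1.4639  r=-1.6639  x^+=0.9730  v^+=-3.3794  a^+=-3.0510

a_post = -3.0510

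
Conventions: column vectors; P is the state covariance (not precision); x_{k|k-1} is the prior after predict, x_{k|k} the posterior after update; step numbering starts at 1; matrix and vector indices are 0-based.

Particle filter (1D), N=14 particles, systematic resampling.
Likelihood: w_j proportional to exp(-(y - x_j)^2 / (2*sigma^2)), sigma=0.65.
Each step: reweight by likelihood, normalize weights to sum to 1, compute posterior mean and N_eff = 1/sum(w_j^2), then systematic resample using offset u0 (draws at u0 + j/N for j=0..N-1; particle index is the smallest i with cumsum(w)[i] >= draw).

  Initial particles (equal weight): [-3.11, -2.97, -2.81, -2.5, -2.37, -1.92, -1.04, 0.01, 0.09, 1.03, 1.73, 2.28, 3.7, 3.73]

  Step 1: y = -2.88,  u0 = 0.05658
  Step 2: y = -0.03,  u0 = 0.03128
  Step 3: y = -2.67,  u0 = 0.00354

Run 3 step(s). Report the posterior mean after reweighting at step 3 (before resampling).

step 1: w=[0.1934, 0.2040, 0.2047, 0.1736, 0.1514, 0.0692, 0.0037, 0.0000, 0.0000, 0.0000, 0.0000, 0.0000, 0.0000, 0.0000]  mean=-2.7120  Neff=5.5939  idx=[0, 0, 1, 1, 1, 2, 2, 2, 3, 3, 3, 4, 4, 5]
step 2: w=[0.0007, 0.0007, 0.0018, 0.0018, 0.0018, 0.0053, 0.0053, 0.0053, 0.0360, 0.0360, 0.0360, 0.0755, 0.0755, 0.7185]  mean=-2.0718  Neff=1.8812  idx=[8, 10, 11, 12, 13, 13, 13, 13, 13, 13, 13, 13, 13, 13]
step 3: w=[0.1089, 0.1089, 0.1014, 0.1014, 0.0579, 0.0579, 0.0579, 0.0579, 0.0579, 0.0579, 0.0579, 0.0579, 0.0579, 0.0579]  mean=-2.1376  Neff=12.8445  idx=[0, 0, 1, 1, 2, 3, 4, 5, 6, 7, 9, 10, 11, 12]

post_mean = -2.1376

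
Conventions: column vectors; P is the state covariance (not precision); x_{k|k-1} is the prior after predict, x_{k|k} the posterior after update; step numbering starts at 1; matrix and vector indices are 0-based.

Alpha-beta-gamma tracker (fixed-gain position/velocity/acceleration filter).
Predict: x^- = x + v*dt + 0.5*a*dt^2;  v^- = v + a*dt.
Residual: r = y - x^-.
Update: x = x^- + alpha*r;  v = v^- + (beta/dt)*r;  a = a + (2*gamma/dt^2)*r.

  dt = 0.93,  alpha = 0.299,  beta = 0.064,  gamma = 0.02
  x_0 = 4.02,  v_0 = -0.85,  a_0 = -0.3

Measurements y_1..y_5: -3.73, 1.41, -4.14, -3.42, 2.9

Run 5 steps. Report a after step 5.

step 1: x_pred=3.0998  r=-6.8298  x^+=1.0577  v^+=-1.5990  a^+=-0.6159
step 2: x_pred=-0.6957  r=2.1057  x^+=-0.0661  v^+=-2.0268  a^+=-0.5185
step 3: x_pred=-2.1753  r=-1.9647  x^+=-2.7628  v^+=-2.6442  a^+=-0.6093
step 4: x_pred=-5.4854  r=2.0654  x^+=-4.8678  v^+=-3.0688  a^+=-0.5138
step 5: x_pred=-7.9440  r=10.8440  x^+=-4.7017  v^+=-2.8004  a^+=-0.0123

a_post = -0.0123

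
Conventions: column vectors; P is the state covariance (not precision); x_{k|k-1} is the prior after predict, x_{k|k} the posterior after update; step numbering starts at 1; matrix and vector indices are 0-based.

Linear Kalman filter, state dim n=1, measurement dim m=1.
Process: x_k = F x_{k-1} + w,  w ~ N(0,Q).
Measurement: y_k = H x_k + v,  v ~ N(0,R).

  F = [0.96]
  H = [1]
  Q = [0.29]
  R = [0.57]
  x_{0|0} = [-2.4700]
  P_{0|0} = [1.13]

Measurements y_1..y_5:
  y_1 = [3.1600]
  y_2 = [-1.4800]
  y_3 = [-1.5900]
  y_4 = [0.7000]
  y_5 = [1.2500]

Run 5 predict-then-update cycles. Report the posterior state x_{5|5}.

x_post = [0.5778]

step 1: x^-=[-2.3712]  P^-=[1.3314]  S=[1.9014]  K=[0.7002]  nu=[5.5312]  x^+=[1.5019]  P^+=[0.3991]
step 2: x^-=[1.4418]  P^-=[0.6578]  S=[1.2278]  K=[0.5358]  nu=[-2.9218]  x^+=[-0.1236]  P^+=[0.3054]
step 3: x^-=[-0.1187]  P^-=[0.5714]  S=[1.1414]  K=[0.5006]  nu=[-1.4713]  x^+=[-0.8553]  P^+=[0.2854]
step 4: x^-=[-0.8211]  P^-=[0.5530]  S=[1.1230]  K=[0.4924]  nu=[1.5211]  x^+=[-0.0720]  P^+=[0.2807]
step 5: x^-=[-0.0692]  P^-=[0.5487]  S=[1.1187]  K=[0.4905]  nu=[1.3192]  x^+=[0.5778]  P^+=[0.2796]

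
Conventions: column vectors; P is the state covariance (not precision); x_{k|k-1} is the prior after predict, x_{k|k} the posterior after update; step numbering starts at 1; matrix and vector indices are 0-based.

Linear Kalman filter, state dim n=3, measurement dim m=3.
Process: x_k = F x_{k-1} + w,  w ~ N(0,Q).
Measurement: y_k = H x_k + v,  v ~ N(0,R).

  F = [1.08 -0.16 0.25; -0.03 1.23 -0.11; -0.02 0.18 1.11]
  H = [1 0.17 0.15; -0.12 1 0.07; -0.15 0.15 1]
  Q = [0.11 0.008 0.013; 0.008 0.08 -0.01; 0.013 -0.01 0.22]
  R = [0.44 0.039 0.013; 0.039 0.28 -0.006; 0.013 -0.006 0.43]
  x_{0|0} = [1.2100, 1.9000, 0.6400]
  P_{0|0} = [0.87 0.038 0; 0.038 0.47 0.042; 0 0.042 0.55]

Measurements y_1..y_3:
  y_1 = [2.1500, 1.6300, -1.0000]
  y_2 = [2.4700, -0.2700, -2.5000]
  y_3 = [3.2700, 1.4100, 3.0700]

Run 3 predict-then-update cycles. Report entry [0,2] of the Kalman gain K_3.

step 1: x^-=[1.1628, 2.2303, 1.0282]  P^-=[1.1547 -0.0635 0.1352; -0.0635 0.7843 0.0828; 0.1352 0.0828 0.9297]  S=[1.6615 0.0018 0.1395; 0.0018 1.1101 0.2742; 0.1395 0.2742 1.3905]  K=[0.7071 -0.1563 -0.0743; 0.0484 0.7174 0.0047; 0.1185 -0.0446 0.6599]  nu=[0.4538, -0.5327, -2.1883]  x^+=[1.7295, 1.8598, -0.3384]  P^+=[0.2979 0.0186 0.0201; 0.0186 0.2071 -0.0299; 0.0201 -0.0299 0.2931]
step 2: x^-=[1.4857, 2.2729, -0.0754]  P^-=[0.4879 -0.0379 0.1136; -0.0379 0.4039 -0.0412; 0.1136 -0.0412 0.5749]  S=[0.9716 0.0172 0.1347; 0.0172 0.6952 0.0535; 0.1347 0.0535 0.9803]  K=[0.5195 -0.1380 -0.0285; 0.0161 0.5837 -0.0085; 0.1234 -0.0664 0.5495]  nu=[0.6093, -2.3593, -2.5427]  x^+=[2.2002, 0.9272, -1.2408]  P^+=[0.2177 0.0060 0.0271; 0.0060 0.1670 -0.0311; 0.0271 -0.0311 0.2470]
step 3: x^-=[1.9176, 1.2110, -1.2544]  P^-=[0.3987 -0.0442 0.1097; -0.0442 0.3440 -0.0459; 0.1097 -0.0459 0.5162]  S=[0.8758 0.0100 0.1323; 0.0100 0.6346 0.0356; 0.1323 0.0356 0.9182]  K=[0.4693 -0.1395 -0.0151; 0.0034 0.5458 -0.0083; 0.1268 -0.0674 0.5211]  nu=[1.3347, 0.5169, 4.4304]  x^+=[2.4050, 1.4611, 1.1886]  P^+=[0.1963 0.0008 0.0298; 0.0008 0.1552 -0.0299; 0.0298 -0.0299 0.2351]

K[0,2] = -0.0151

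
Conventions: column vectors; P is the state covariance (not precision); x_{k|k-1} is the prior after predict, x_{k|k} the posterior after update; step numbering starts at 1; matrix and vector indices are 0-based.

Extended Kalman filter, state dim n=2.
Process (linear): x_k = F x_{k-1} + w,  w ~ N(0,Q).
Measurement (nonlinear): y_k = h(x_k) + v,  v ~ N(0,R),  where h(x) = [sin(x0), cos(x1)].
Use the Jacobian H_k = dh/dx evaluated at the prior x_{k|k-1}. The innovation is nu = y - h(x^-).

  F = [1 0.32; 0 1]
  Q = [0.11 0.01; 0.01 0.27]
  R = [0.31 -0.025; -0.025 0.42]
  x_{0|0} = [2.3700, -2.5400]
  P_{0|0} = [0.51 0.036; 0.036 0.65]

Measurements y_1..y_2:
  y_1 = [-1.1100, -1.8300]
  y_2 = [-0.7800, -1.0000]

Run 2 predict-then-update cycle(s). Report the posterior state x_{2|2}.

x_post = [-0.5493, -3.6150]

step 1: x^-=[1.5572, -2.5400]  P^-=[0.7096 0.2540; 0.2540 0.9200]  H_jac=[0.0136 0.0000; 0.0000 0.5660]  S=[0.3101 -0.0230; -0.0230 0.7147]  K=[0.0462 0.2026; 0.0654 0.7307]  nu=[-2.1099, -1.0056]  x^+=[1.2560, -3.4128]  P^+=[0.6800 0.1483; 0.1483 0.5393]
step 2: x^-=[0.1639, -3.4128]  P^-=[0.9402 0.3309; 0.3309 0.8093]  H_jac=[0.9866 0.0000; 0.0000 -0.2679]  S=[1.2251 -0.1125; -0.1125 0.4781]  K=[0.7564 -0.0075; 0.2298 -0.3994]  nu=[-0.9432, -0.0365]  x^+=[-0.5493, -3.6150]  P^+=[0.2379 0.0823; 0.0823 0.6477]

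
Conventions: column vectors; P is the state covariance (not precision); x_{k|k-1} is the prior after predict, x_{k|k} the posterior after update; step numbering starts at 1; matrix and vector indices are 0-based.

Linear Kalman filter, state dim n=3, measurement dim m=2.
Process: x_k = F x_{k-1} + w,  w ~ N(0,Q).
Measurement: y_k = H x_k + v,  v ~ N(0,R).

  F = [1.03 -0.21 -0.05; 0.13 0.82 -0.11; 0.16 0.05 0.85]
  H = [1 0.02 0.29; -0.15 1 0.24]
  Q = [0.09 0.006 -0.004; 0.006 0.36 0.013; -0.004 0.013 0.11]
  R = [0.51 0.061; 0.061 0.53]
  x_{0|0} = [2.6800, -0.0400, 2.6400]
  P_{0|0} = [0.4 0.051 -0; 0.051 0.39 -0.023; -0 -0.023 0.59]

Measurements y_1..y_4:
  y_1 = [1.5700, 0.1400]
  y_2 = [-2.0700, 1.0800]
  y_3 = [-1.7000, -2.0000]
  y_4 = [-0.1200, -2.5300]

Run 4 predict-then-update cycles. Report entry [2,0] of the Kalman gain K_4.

K[2,0] = 0.1012

step 1: x^-=[2.6368, 0.0252, 2.6708]  P^-=[0.5105 0.0377 0.0378; 0.0377 0.6512 -0.0267; 0.0378 -0.0267 0.5464]  S=[1.0898 0.0727; 0.0727 1.1972]  K=[0.4828 -0.0541; 0.0039 0.5336; 0.1748 0.0718]  nu=[-1.8418, -0.1307]  x^+=[1.7547, -0.0517, 2.3394]  P^+=[0.2568 0.0516 -0.0513; 0.0516 0.3100 -0.0802; -0.0513 -0.0802 0.5050]
step 2: x^-=[1.7012, -0.0716, 2.2667]  P^-=[0.3586 0.0395 -0.0155; 0.0395 0.6058 -0.0693; -0.0155 -0.0693 0.4623]  S=[0.8995 0.0674; 0.0674 1.1265]  K=[0.3975 -0.0398; -0.0038 0.5180; 0.1279 0.0314]  nu=[-4.4271, 0.8628]  x^+=[-0.0931, 0.3919, 1.7275]  P^+=[0.2168 0.0502 -0.0603; 0.0502 0.3038 -0.0916; -0.0603 -0.0916 0.4459]
step 3: x^-=[-0.2645, 0.1193, 1.4731]  P^-=[0.3171 0.0350 -0.0253; 0.0350 0.6023 -0.0738; -0.0253 -0.0738 0.4151]  S=[0.8482 0.0626; 0.0626 1.1192]  K=[0.3688 -0.0372; -0.0079 0.5181; 0.1089 0.0204]  nu=[-1.8650, -2.5125]  x^+=[-0.8589, -1.1675, 1.2187]  P^+=[0.2019 0.0471 -0.0587; 0.0471 0.3024 -0.0884; -0.0587 -0.0884 0.4043]
step 4: x^-=[-0.7004, -1.2031, 0.8401]  P^-=[0.3023 0.0303 -0.0252; 0.0303 0.5993 -0.0683; -0.0252 -0.0683 0.3853]  S=[0.8308 0.0596; 0.0596 1.1182]  K=[0.3586 -0.0380; -0.0101 0.5177; 0.1012 0.0196]  nu=[0.3608, -1.6336]  x^+=[-0.5090, -2.0525, 0.8446]  P^+=[0.1955 0.0442 -0.0547; 0.0442 0.3001 -0.0819; -0.0547 -0.0819 0.3761]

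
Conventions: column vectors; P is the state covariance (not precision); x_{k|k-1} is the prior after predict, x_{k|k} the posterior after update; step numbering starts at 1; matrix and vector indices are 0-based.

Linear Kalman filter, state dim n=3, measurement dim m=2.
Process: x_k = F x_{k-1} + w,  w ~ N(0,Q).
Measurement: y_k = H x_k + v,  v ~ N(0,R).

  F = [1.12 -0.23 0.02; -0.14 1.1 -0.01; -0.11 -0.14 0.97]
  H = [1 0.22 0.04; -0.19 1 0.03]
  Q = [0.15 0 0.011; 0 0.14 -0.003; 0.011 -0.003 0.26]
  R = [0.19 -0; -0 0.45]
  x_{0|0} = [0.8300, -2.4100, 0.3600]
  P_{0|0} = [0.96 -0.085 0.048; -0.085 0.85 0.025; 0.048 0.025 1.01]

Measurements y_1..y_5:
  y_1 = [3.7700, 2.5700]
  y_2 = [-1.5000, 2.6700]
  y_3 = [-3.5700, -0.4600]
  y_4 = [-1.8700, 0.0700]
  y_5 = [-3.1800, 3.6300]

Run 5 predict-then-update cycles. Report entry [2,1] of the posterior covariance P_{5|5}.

P_post[2,1] = -0.1017

step 1: x^-=[1.4911, -2.7708, 0.5953]  P^-=[1.4453 -0.4733 -0.0027; -0.4733 1.2132 -0.1000; -0.0027 -0.1000 1.2189]  S=[1.4857 -0.4645; -0.4645 1.8903]  K=[0.8437 -0.1884; 0.0795 0.7073; 0.0062 -0.0318]  nu=[2.8647, 5.6063]  x^+=[2.8521, 1.4223, 0.4350]  P^+=[0.1729 -0.0509 -0.0349; -0.0509 0.3103 -0.0574; -0.0349 -0.0574 1.2168]
step 2: x^-=[2.8759, 1.1609, -0.0909]  P^-=[0.4090 -0.1711 0.0052; -0.1711 0.5359 -0.1114; 0.0052 -0.1114 1.4345]  S=[0.5504 -0.1271; -0.1271 1.0602]  K=[0.6386 -0.1580; 0.0188 0.5352; 0.0555 -0.0588]  nu=[-4.6276, 2.0583]  x^+=[-0.4043, 2.1753, -0.4689]  P^+=[0.1324 -0.0450 -0.0301; -0.0450 0.2345 -0.0750; -0.0301 -0.0750 1.4283]
step 3: x^-=[-0.9626, 2.4541, -0.7149]  P^-=[0.3516 -0.1387 0.0202; -0.1387 0.4420 -0.1225; 0.0202 -0.1225 1.6355]  S=[0.5041 -0.1058; -0.1058 0.9513]  K=[0.6076 -0.1478; 0.0108 0.4896; 0.1017 -0.0699]  nu=[-3.1187, -3.0755]  x^+=[-2.4029, 0.9146, -0.8173]  P^+=[0.1257 -0.0418 -0.0269; -0.0418 0.2150 -0.0853; -0.0269 -0.0853 1.6241]
step 4: x^-=[-2.9180, 1.3507, -0.6565]  P^-=[0.3409 -0.1290 0.0296; -0.1290 0.4174 -0.1332; 0.0296 -0.1332 1.8215]  S=[0.4972 -0.0999; -0.0999 0.9220]  K=[0.6019 -0.1440; 0.0102 0.4760; 0.1316 -0.0770]  nu=[0.7771, -1.8154]  x^+=[-2.1889, 0.4944, -0.4144]  P^+=[0.1243 -0.0404 -0.0266; -0.0404 0.2094 -0.0939; -0.0266 -0.0939 1.8054]
step 5: x^-=[-2.5735, 0.8544, -0.2304]  P^-=[0.3382 -0.1258 0.0352; -0.1258 0.4104 -0.1434; 0.0352 -0.1434 1.9942]  S=[0.4962 -0.0980; -0.0980 0.9132]  K=[0.6005 -0.1425; 0.0101 0.4719; 0.1517 -0.0826]  nu=[-0.7852, 2.2936]  x^+=[-3.3719, 1.9289, -0.5390]  P^+=[0.1240 -0.0397 -0.0278; -0.0397 0.2079 -0.1017; -0.0278 -0.1017 1.9741]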